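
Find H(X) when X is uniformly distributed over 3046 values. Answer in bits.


H = log2(n) = log2(3046) = 11.5727

11.5727 bits


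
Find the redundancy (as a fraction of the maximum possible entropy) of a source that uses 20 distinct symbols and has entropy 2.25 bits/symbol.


H_max = log2(K) = log2(20) = 4.3219 bits/symbol. Redundancy = 1 - H/H_max = 1 - 2.25/4.3219 = 1 - 0.5206 = 0.4794

0.4794


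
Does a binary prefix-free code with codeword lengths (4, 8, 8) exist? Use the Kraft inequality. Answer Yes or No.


Kraft sum = sum(2^(-l_i)) = 0.0703, need <= 1. Result: satisfied (a binary prefix-free code with these lengths exists)

Yes


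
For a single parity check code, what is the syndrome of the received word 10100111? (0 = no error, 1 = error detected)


Syndrome = XOR of all bits = 1 XOR 0 XOR 1 XOR 0 XOR 0 XOR 1 XOR 1 XOR 1 = 1

1


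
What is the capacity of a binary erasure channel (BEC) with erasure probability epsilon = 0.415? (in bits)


C = 1 - epsilon = 1 - 0.415 = 0.585

0.585 bits


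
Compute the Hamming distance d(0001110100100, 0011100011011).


Count differing positions: . . ^ . . ^ . ^ ^ ^ ^ ^ ^ = 8 differences

8


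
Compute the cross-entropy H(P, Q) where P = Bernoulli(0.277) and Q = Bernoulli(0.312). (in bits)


H(P,Q) = -p*log2(q) - (1-p)*log2(1-q). -0.277*log2(0.312) = 0.465466; -0.723*log2(0.688) = 0.390073. H(P,Q) = 0.465466 + 0.390073 = 0.8555

0.8555 bits


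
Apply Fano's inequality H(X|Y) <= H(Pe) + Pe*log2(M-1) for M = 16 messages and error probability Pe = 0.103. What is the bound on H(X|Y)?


H(Pe) = -Pe*log2(Pe) - (1-Pe)*log2(1-Pe) = -0.103*log2(0.103) - 0.897*log2(0.897) = 0.337766 + 0.140668 = 0.4784. Pe*log2(M-1) = 0.103*log2(15) = 0.402410. Bound = H(Pe) + Pe*log2(M-1) = 0.337766 + 0.140668 + 0.402410 = 0.8808

0.8808 bits


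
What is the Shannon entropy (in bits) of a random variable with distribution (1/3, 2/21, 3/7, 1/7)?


H = -sum(p_i * log2(p_i)). Terms: -(1/3)*log2(1/3) = 0.528321; -(2/21)*log2(2/21) = 0.323078; -(3/7)*log2(3/7) = 0.523882; -(1/7)*log2(1/7) = 0.401051. H = 0.528321 + 0.323078 + 0.523882 + 0.401051 = 1.7763

1.7763 bits


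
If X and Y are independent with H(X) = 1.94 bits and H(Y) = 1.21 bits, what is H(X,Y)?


For independent variables, H(X,Y) = H(X) + H(Y) = 1.94 + 1.21 = 3.15

3.15 bits


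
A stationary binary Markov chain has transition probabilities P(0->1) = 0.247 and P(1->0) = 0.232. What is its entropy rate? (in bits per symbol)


Stationary distribution: pi_0 = p10/(p01+p10) = 0.4843, pi_1 = 0.5157. Entropy rate H' = pi_0*H(p01) + pi_1*H(p10) = 0.4843*0.8065 + 0.5157*0.7815 = 0.7936

0.7936 bits/symbol


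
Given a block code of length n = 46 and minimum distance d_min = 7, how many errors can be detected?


Detection capability = d_min - 1 = 7 - 1 = 6

6 errors


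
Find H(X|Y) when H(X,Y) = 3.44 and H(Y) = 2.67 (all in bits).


H(X|Y) = H(X,Y) - H(Y) = 3.44 - 2.67 = 0.77

0.77 bits


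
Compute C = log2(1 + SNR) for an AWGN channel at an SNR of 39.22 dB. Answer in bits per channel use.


SNR_linear = 10^(39.22/10) = 8356.0302; C = log2(1 + SNR_linear) = log2(1 + 8356.0302) = 13.0288

13.0288 bits/channel use


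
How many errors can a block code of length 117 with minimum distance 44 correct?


Correction capability = floor((d-1)/2) = floor((44-1)/2) = 21

21 errors


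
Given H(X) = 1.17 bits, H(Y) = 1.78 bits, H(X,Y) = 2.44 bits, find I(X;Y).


I(X;Y) = H(X) + H(Y) - H(X,Y) = 1.17 + 1.78 - 2.44 = 0.51

0.51 bits


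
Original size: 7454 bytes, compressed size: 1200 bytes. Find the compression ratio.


Ratio = original / compressed = 7454 / 1200 = 6.2117

6.2117


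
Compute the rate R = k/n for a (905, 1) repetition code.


Rate = k/n = 1/905

1/905


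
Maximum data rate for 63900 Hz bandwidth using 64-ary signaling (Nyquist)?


Rate = 2 * B * log2(M) = 2 * 63900 * 6.0 = 766800.0

766800.0 bps


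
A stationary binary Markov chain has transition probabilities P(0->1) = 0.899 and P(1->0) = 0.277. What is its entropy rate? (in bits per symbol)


Stationary distribution: pi_0 = p10/(p01+p10) = 0.2355, pi_1 = 0.7645. Entropy rate H' = pi_0*H(p01) + pi_1*H(p10) = 0.2355*0.4722 + 0.7645*0.8513 = 0.762

0.762 bits/symbol


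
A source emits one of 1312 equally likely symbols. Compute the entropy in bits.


H = log2(n) = log2(1312) = 10.3576

10.3576 bits


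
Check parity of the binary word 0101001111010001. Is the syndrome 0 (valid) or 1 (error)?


Syndrome = XOR of all bits = 0 XOR 1 XOR 0 XOR 1 XOR 0 XOR 0 XOR 1 XOR 1 XOR 1 XOR 1 XOR 0 XOR 1 XOR 0 XOR 0 XOR 0 XOR 1 = 0

0


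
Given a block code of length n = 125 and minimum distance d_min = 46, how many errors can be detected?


Detection capability = d_min - 1 = 46 - 1 = 45

45 errors


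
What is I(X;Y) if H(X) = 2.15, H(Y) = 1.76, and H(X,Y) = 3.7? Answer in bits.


I(X;Y) = H(X) + H(Y) - H(X,Y) = 2.15 + 1.76 - 3.7 = 0.21

0.21 bits


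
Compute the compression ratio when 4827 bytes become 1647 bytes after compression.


Ratio = original / compressed = 4827 / 1647 = 2.9308

2.9308


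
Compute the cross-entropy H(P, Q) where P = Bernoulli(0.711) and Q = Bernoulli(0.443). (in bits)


H(P,Q) = -p*log2(q) - (1-p)*log2(1-q). -0.711*log2(0.443) = 0.835156; -0.289*log2(0.557) = 0.243988. H(P,Q) = 0.835156 + 0.243988 = 1.0791

1.0791 bits


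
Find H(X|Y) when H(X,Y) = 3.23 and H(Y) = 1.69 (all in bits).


H(X|Y) = H(X,Y) - H(Y) = 3.23 - 1.69 = 1.54

1.54 bits


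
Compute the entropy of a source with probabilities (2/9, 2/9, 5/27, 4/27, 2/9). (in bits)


H = -sum(p_i * log2(p_i)). Terms: -(2/9)*log2(2/9) = 0.482206; -(2/9)*log2(2/9) = 0.482206; -(5/27)*log2(5/27) = 0.450548; -(4/27)*log2(4/27) = 0.408131; -(2/9)*log2(2/9) = 0.482206. H = 0.482206 + 0.482206 + 0.450548 + 0.408131 + 0.482206 = 2.3053

2.3053 bits


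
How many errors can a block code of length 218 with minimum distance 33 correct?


Correction capability = floor((d-1)/2) = floor((33-1)/2) = 16

16 errors


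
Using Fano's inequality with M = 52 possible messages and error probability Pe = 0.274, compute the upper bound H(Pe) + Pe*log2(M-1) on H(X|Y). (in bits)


H(Pe) = -Pe*log2(Pe) - (1-Pe)*log2(1-Pe) = -0.274*log2(0.274) - 0.726*log2(0.726) = 0.511764 + 0.335382 = 0.8471. Pe*log2(M-1) = 0.274*log2(51) = 1.554245. Bound = H(Pe) + Pe*log2(M-1) = 0.511764 + 0.335382 + 1.554245 = 2.4014

2.4014 bits


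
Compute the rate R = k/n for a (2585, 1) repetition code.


Rate = k/n = 1/2585

1/2585


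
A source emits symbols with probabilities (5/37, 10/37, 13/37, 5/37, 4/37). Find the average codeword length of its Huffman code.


Huffman construction (repeatedly merge the two least-probable nodes; each merge adds 1 bit to every symbol beneath it): 4/37 + 5/37 = 9/37; 5/37 + 9/37 = 14/37; 10/37 + 13/37 = 23/37; 14/37 + 23/37 = 1. Resulting codeword lengths (in the order the probabilities were given): (3, 2, 2, 2, 3). L_avg = sum(p_i * l_i) = 5/37*3 + 10/37*2 + 13/37*2 + 5/37*2 + 4/37*3 = 83/37 = 2.2432

2.2432 bits


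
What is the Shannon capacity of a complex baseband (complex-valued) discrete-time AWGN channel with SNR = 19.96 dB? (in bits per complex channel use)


SNR_linear = 10^(19.96/10) = 99.0832; C = log2(1 + SNR_linear) = log2(1 + 99.0832) = 6.6451

6.6451 bits/channel use


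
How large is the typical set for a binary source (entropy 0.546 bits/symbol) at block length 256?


log2|A_typical| = nH = 256 * 0.546 = 139.776, so |A_typical| ~ 2^139.776 = 1.193e+42

1.193e+42


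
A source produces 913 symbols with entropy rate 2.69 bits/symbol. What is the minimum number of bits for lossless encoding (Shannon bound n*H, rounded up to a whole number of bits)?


Minimum bits >= n * H = 913 * 2.69 = 2455.97, rounded up to a whole number of bits = 2456

2456 bits


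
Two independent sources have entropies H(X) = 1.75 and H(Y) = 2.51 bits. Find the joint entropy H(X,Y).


For independent variables, H(X,Y) = H(X) + H(Y) = 1.75 + 2.51 = 4.26

4.26 bits


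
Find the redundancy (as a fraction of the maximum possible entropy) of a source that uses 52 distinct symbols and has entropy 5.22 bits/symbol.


H_max = log2(K) = log2(52) = 5.7004 bits/symbol. Redundancy = 1 - H/H_max = 1 - 5.22/5.7004 = 1 - 0.9157 = 0.0843

0.0843


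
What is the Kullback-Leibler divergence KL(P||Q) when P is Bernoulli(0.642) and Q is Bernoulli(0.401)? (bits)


KL = p*log2(p/q) + (1-p)*log2((1-p)/(1-q)) = 0.642*log2(0.642/0.401) + 0.358*log2(0.358/0.599) = 0.17

0.17 bits


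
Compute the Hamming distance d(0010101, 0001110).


Count differing positions: . . ^ ^ . ^ ^ = 4 differences

4


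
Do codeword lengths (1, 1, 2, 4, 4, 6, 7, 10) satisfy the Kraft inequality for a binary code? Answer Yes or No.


Kraft sum = sum(2^(-l_i)) = 1.3994, need <= 1. Result: violated (a binary prefix-free code with these lengths cannot exist)

No


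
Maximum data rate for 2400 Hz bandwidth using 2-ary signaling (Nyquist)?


Rate = 2 * B * log2(M) = 2 * 2400 * 1.0 = 4800.0

4800.0 bps


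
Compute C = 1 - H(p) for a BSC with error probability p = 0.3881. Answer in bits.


H(p) = -p*log2(p) - (1-p)*log2(1-p) = -0.3881*log2(0.3881) - 0.6119*log2(0.6119) = 0.529950 + 0.433612 = 0.9636. C = 1 - H(p) = 1 - 0.9636 = 0.0364

0.0364 bits


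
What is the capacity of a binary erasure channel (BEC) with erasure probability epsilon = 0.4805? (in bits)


C = 1 - epsilon = 1 - 0.4805 = 0.5195

0.5195 bits


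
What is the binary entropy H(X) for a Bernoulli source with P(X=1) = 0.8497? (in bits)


H = -p*log2(p) - (1-p)*log2(1-p). -0.8497*log2(0.8497) = 0.199658; -0.1503*log2(0.1503) = 0.410933. H = 0.199658 + 0.410933 = 0.6106

0.6106 bits


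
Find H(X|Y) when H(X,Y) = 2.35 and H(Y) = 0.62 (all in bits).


H(X|Y) = H(X,Y) - H(Y) = 2.35 - 0.62 = 1.73

1.73 bits


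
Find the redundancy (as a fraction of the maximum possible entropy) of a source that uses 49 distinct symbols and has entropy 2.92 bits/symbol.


H_max = log2(K) = log2(49) = 5.6147 bits/symbol. Redundancy = 1 - H/H_max = 1 - 2.92/5.6147 = 1 - 0.5201 = 0.4799

0.4799


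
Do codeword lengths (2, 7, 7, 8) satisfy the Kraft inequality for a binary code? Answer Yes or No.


Kraft sum = sum(2^(-l_i)) = 0.2695, need <= 1. Result: satisfied (a binary prefix-free code with these lengths exists)

Yes


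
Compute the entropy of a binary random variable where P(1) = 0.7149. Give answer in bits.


H = -p*log2(p) - (1-p)*log2(1-p). -0.7149*log2(0.7149) = 0.346145; -0.2851*log2(0.2851) = 0.516162. H = 0.346145 + 0.516162 = 0.8623

0.8623 bits


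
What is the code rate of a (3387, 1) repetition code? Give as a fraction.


Rate = k/n = 1/3387

1/3387


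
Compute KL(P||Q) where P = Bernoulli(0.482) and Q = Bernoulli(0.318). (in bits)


KL = p*log2(p/q) + (1-p)*log2((1-p)/(1-q)) = 0.482*log2(0.482/0.318) + 0.518*log2(0.518/0.682) = 0.0837

0.0837 bits


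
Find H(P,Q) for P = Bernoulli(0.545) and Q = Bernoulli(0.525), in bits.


H(P,Q) = -p*log2(q) - (1-p)*log2(1-q). -0.545*log2(0.525) = 0.506638; -0.455*log2(0.475) = 0.488670. H(P,Q) = 0.506638 + 0.488670 = 0.9953

0.9953 bits


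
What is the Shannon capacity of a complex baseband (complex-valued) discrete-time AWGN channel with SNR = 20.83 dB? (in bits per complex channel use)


SNR_linear = 10^(20.83/10) = 121.0598; C = log2(1 + SNR_linear) = log2(1 + 121.0598) = 6.9314

6.9314 bits/channel use


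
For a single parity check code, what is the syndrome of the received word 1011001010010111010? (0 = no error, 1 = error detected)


Syndrome = XOR of all bits = 1 XOR 0 XOR 1 XOR 1 XOR 0 XOR 0 XOR 1 XOR 0 XOR 1 XOR 0 XOR 0 XOR 1 XOR 0 XOR 1 XOR 1 XOR 1 XOR 0 XOR 1 XOR 0 = 0

0


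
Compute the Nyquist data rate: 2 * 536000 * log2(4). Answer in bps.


Rate = 2 * B * log2(M) = 2 * 536000 * 2.0 = 2144000.0

2144000.0 bps


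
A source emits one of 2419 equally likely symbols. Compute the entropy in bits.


H = log2(n) = log2(2419) = 11.2402

11.2402 bits


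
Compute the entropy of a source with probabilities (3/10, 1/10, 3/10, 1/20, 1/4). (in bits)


H = -sum(p_i * log2(p_i)). Terms: -(3/10)*log2(3/10) = 0.521090; -(1/10)*log2(1/10) = 0.332193; -(3/10)*log2(3/10) = 0.521090; -(1/20)*log2(1/20) = 0.216096; -(1/4)*log2(1/4) = 0.500000. H = 0.521090 + 0.332193 + 0.521090 + 0.216096 + 0.500000 = 2.0905

2.0905 bits


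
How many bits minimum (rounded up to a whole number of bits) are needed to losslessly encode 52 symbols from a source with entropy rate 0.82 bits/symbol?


Minimum bits >= n * H = 52 * 0.82 = 42.64, rounded up to a whole number of bits = 43

43 bits


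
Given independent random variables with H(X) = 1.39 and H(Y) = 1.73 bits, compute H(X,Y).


For independent variables, H(X,Y) = H(X) + H(Y) = 1.39 + 1.73 = 3.12

3.12 bits


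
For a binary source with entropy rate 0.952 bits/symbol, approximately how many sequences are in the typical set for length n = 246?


log2|A_typical| = nH = 246 * 0.952 = 234.192, so |A_typical| ~ 2^234.192 = 3.154e+70

3.154e+70


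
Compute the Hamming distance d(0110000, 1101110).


Count differing positions: ^ . ^ ^ ^ ^ . = 5 differences

5


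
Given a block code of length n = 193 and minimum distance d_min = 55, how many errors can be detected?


Detection capability = d_min - 1 = 55 - 1 = 54

54 errors


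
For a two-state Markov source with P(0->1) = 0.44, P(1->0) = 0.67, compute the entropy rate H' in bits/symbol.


Stationary distribution: pi_0 = p10/(p01+p10) = 0.6036, pi_1 = 0.3964. Entropy rate H' = pi_0*H(p01) + pi_1*H(p10) = 0.6036*0.9896 + 0.3964*0.9149 = 0.96

0.96 bits/symbol


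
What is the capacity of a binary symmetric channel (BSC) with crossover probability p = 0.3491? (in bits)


H(p) = -p*log2(p) - (1-p)*log2(1-p) = -0.3491*log2(0.3491) - 0.6509*log2(0.6509) = 0.530034 + 0.403227 = 0.9333. C = 1 - H(p) = 1 - 0.9333 = 0.0667

0.0667 bits


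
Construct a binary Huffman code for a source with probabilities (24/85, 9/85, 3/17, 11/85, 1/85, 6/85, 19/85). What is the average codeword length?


Huffman construction (repeatedly merge the two least-probable nodes; each merge adds 1 bit to every symbol beneath it): 1/85 + 6/85 = 7/85; 7/85 + 9/85 = 16/85; 11/85 + 3/17 = 26/85; 16/85 + 19/85 = 7/17; 24/85 + 26/85 = 10/17; 7/17 + 10/17 = 1. Resulting codeword lengths (in the order the probabilities were given): (2, 3, 3, 3, 4, 4, 2). L_avg = sum(p_i * l_i) = 24/85*2 + 9/85*3 + 3/17*3 + 11/85*3 + 1/85*4 + 6/85*4 + 19/85*2 = 219/85 = 2.5765

2.5765 bits


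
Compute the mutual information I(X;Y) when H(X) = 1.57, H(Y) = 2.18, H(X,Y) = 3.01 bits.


I(X;Y) = H(X) + H(Y) - H(X,Y) = 1.57 + 2.18 - 3.01 = 0.74

0.74 bits


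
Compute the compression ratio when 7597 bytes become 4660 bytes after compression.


Ratio = original / compressed = 7597 / 4660 = 1.6303

1.6303


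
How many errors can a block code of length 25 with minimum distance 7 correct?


Correction capability = floor((d-1)/2) = floor((7-1)/2) = 3

3 errors


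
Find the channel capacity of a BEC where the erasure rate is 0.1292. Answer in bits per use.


C = 1 - epsilon = 1 - 0.1292 = 0.8708

0.8708 bits


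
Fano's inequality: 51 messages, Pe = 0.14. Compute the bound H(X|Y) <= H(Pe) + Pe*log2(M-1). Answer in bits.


H(Pe) = -Pe*log2(Pe) - (1-Pe)*log2(1-Pe) = -0.14*log2(0.14) - 0.86*log2(0.86) = 0.397110 + 0.187129 = 0.5842. Pe*log2(M-1) = 0.14*log2(50) = 0.790140. Bound = H(Pe) + Pe*log2(M-1) = 0.397110 + 0.187129 + 0.790140 = 1.3744

1.3744 bits


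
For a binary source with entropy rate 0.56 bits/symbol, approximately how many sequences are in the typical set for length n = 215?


log2|A_typical| = nH = 215 * 0.56 = 120.4, so |A_typical| ~ 2^120.4 = 1.754e+36

1.754e+36


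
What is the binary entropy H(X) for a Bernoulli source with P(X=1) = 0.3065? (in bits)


H = -p*log2(p) - (1-p)*log2(1-p). -0.3065*log2(0.3065) = 0.522902; -0.6935*log2(0.6935) = 0.366190. H = 0.522902 + 0.366190 = 0.8891

0.8891 bits


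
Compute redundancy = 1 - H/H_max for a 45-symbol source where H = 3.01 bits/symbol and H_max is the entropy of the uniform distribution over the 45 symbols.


H_max = log2(K) = log2(45) = 5.4919 bits/symbol. Redundancy = 1 - H/H_max = 1 - 3.01/5.4919 = 1 - 0.5481 = 0.4519

0.4519


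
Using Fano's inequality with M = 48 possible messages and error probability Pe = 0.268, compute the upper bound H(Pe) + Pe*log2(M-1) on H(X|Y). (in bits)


H(Pe) = -Pe*log2(Pe) - (1-Pe)*log2(1-Pe) = -0.268*log2(0.268) - 0.732*log2(0.732) = 0.509118 + 0.329462 = 0.8386. Pe*log2(M-1) = 0.268*log2(47) = 1.488630. Bound = H(Pe) + Pe*log2(M-1) = 0.509118 + 0.329462 + 1.488630 = 2.3272

2.3272 bits


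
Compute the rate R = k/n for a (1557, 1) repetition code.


Rate = k/n = 1/1557

1/1557


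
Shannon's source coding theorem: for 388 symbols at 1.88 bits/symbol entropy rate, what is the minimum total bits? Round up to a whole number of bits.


Minimum bits >= n * H = 388 * 1.88 = 729.44, rounded up to a whole number of bits = 730

730 bits


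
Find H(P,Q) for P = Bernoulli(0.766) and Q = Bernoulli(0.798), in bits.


H(P,Q) = -p*log2(q) - (1-p)*log2(1-q). -0.766*log2(0.798) = 0.249363; -0.234*log2(0.202) = 0.539972. H(P,Q) = 0.249363 + 0.539972 = 0.7893

0.7893 bits


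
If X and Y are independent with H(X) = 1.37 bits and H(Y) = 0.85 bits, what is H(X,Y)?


For independent variables, H(X,Y) = H(X) + H(Y) = 1.37 + 0.85 = 2.22

2.22 bits


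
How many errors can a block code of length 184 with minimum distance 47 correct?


Correction capability = floor((d-1)/2) = floor((47-1)/2) = 23

23 errors


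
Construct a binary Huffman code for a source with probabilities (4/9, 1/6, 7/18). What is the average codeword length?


Huffman construction (repeatedly merge the two least-probable nodes; each merge adds 1 bit to every symbol beneath it): 1/6 + 7/18 = 5/9; 4/9 + 5/9 = 1. Resulting codeword lengths (in the order the probabilities were given): (1, 2, 2). L_avg = sum(p_i * l_i) = 4/9*1 + 1/6*2 + 7/18*2 = 14/9 = 1.5556

1.5556 bits


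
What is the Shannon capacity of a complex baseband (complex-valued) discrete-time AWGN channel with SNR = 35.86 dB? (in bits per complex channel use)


SNR_linear = 10^(35.86/10) = 3854.7836; C = log2(1 + SNR_linear) = log2(1 + 3854.7836) = 11.9128

11.9128 bits/channel use


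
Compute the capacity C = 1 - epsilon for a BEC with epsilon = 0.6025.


C = 1 - epsilon = 1 - 0.6025 = 0.3975

0.3975 bits


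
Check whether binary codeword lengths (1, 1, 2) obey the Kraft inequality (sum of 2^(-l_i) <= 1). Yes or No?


Kraft sum = sum(2^(-l_i)) = 1.25, need <= 1. Result: violated (a binary prefix-free code with these lengths cannot exist)

No


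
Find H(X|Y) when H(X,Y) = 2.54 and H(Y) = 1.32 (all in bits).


H(X|Y) = H(X,Y) - H(Y) = 2.54 - 1.32 = 1.22

1.22 bits


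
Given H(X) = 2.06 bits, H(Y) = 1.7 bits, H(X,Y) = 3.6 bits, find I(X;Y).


I(X;Y) = H(X) + H(Y) - H(X,Y) = 2.06 + 1.7 - 3.6 = 0.16

0.16 bits


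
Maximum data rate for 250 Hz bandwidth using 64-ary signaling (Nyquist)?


Rate = 2 * B * log2(M) = 2 * 250 * 6.0 = 3000.0

3000.0 bps


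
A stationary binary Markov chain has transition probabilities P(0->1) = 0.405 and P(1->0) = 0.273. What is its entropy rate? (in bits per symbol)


Stationary distribution: pi_0 = p10/(p01+p10) = 0.4027, pi_1 = 0.5973. Entropy rate H' = pi_0*H(p01) + pi_1*H(p10) = 0.4027*0.9738 + 0.5973*0.8457 = 0.8973

0.8973 bits/symbol


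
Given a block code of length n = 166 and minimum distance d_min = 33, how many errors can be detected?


Detection capability = d_min - 1 = 33 - 1 = 32

32 errors


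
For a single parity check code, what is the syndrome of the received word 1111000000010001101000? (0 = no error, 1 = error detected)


Syndrome = XOR of all bits = 1 XOR 1 XOR 1 XOR 1 XOR 0 XOR 0 XOR 0 XOR 0 XOR 0 XOR 0 XOR 0 XOR 1 XOR 0 XOR 0 XOR 0 XOR 1 XOR 1 XOR 0 XOR 1 XOR 0 XOR 0 XOR 0 = 0

0


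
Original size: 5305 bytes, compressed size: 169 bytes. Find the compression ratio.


Ratio = original / compressed = 5305 / 169 = 31.3905

31.3905


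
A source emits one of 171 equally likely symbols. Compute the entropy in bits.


H = log2(n) = log2(171) = 7.4179

7.4179 bits


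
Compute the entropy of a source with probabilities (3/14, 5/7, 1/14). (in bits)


H = -sum(p_i * log2(p_i)). Terms: -(3/14)*log2(3/14) = 0.476227; -(5/7)*log2(5/7) = 0.346733; -(1/14)*log2(1/14) = 0.271954. H = 0.476227 + 0.346733 + 0.271954 = 1.0949

1.0949 bits


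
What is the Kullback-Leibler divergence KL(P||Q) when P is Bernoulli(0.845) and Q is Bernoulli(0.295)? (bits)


KL = p*log2(p/q) + (1-p)*log2((1-p)/(1-q)) = 0.845*log2(0.845/0.295) + 0.155*log2(0.155/0.705) = 0.9442

0.9442 bits


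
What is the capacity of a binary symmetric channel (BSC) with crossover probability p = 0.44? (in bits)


H(p) = -p*log2(p) - (1-p)*log2(1-p) = -0.44*log2(0.44) - 0.56*log2(0.56) = 0.521147 + 0.468441 = 0.9896. C = 1 - H(p) = 1 - 0.9896 = 0.0104

0.0104 bits


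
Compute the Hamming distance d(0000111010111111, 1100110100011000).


Count differing positions: ^ ^ . . . . ^ ^ ^ . ^ . . ^ ^ ^ = 9 differences

9


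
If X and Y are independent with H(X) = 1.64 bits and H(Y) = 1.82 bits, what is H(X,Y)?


For independent variables, H(X,Y) = H(X) + H(Y) = 1.64 + 1.82 = 3.46

3.46 bits


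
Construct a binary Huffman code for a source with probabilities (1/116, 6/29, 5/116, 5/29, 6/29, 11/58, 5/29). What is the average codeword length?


Huffman construction (repeatedly merge the two least-probable nodes; each merge adds 1 bit to every symbol beneath it): 1/116 + 5/116 = 3/58; 3/58 + 5/29 = 13/58; 5/29 + 11/58 = 21/58; 6/29 + 6/29 = 12/29; 13/58 + 21/58 = 17/29; 12/29 + 17/29 = 1. Resulting codeword lengths (in the order the probabilities were given): (4, 2, 4, 3, 2, 3, 3). L_avg = sum(p_i * l_i) = 1/116*4 + 6/29*2 + 5/116*4 + 5/29*3 + 6/29*2 + 11/58*3 + 5/29*3 = 153/58 = 2.6379

2.6379 bits


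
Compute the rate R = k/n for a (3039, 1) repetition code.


Rate = k/n = 1/3039

1/3039


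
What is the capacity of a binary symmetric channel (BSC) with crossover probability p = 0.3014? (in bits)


H(p) = -p*log2(p) - (1-p)*log2(1-p) = -0.3014*log2(0.3014) - 0.6986*log2(0.6986) = 0.521497 + 0.361499 = 0.883. C = 1 - H(p) = 1 - 0.883 = 0.117

0.117 bits


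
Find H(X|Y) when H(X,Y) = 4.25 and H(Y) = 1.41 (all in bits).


H(X|Y) = H(X,Y) - H(Y) = 4.25 - 1.41 = 2.84

2.84 bits


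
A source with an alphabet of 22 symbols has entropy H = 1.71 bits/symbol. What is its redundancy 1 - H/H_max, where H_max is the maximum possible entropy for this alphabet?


H_max = log2(K) = log2(22) = 4.4594 bits/symbol. Redundancy = 1 - H/H_max = 1 - 1.71/4.4594 = 1 - 0.3835 = 0.6165

0.6165


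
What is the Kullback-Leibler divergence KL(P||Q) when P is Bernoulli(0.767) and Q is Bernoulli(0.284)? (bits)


KL = p*log2(p/q) + (1-p)*log2((1-p)/(1-q)) = 0.767*log2(0.767/0.284) + 0.233*log2(0.233/0.716) = 0.722

0.722 bits


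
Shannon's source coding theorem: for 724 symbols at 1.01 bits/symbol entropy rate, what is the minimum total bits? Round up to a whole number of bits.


Minimum bits >= n * H = 724 * 1.01 = 731.24, rounded up to a whole number of bits = 732

732 bits


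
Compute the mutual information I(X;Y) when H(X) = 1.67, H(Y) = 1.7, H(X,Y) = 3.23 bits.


I(X;Y) = H(X) + H(Y) - H(X,Y) = 1.67 + 1.7 - 3.23 = 0.14

0.14 bits


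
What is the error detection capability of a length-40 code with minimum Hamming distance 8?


Detection capability = d_min - 1 = 8 - 1 = 7

7 errors


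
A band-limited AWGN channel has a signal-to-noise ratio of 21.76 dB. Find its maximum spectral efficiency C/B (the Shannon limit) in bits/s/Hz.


SNR_linear = 10^(21.76/10) = 149.9685; C/B = log2(1 + SNR_linear) = log2(1 + 149.9685) = 7.2381

7.2381 bits/s/Hz


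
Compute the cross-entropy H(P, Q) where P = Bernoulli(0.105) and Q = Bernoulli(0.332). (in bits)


H(P,Q) = -p*log2(q) - (1-p)*log2(1-q). -0.105*log2(0.332) = 0.167028; -0.895*log2(0.668) = 0.520962. H(P,Q) = 0.167028 + 0.520962 = 0.688

0.688 bits


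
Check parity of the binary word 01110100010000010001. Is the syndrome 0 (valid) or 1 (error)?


Syndrome = XOR of all bits = 0 XOR 1 XOR 1 XOR 1 XOR 0 XOR 1 XOR 0 XOR 0 XOR 0 XOR 1 XOR 0 XOR 0 XOR 0 XOR 0 XOR 0 XOR 1 XOR 0 XOR 0 XOR 0 XOR 1 = 1

1


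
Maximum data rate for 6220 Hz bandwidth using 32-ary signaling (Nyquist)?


Rate = 2 * B * log2(M) = 2 * 6220 * 5.0 = 62200.0

62200.0 bps


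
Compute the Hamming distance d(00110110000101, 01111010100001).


Count differing positions: . ^ . . ^ ^ . . ^ . . ^ . . = 5 differences

5


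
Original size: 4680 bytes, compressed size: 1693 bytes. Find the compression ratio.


Ratio = original / compressed = 4680 / 1693 = 2.7643

2.7643


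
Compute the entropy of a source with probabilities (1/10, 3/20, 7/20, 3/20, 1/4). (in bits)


H = -sum(p_i * log2(p_i)). Terms: -(1/10)*log2(1/10) = 0.332193; -(3/20)*log2(3/20) = 0.410545; -(7/20)*log2(7/20) = 0.530101; -(3/20)*log2(3/20) = 0.410545; -(1/4)*log2(1/4) = 0.500000. H = 0.332193 + 0.410545 + 0.530101 + 0.410545 + 0.500000 = 2.1834

2.1834 bits


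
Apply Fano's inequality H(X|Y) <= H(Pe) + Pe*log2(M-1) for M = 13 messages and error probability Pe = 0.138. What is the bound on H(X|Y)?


H(Pe) = -Pe*log2(Pe) - (1-Pe)*log2(1-Pe) = -0.138*log2(0.138) - 0.862*log2(0.862) = 0.394302 + 0.184675 = 0.579. Pe*log2(M-1) = 0.138*log2(12) = 0.494725. Bound = H(Pe) + Pe*log2(M-1) = 0.394302 + 0.184675 + 0.494725 = 1.0737

1.0737 bits


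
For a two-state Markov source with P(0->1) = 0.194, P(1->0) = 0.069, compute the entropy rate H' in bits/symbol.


Stationary distribution: pi_0 = p10/(p01+p10) = 0.2624, pi_1 = 0.7376. Entropy rate H' = pi_0*H(p01) + pi_1*H(p10) = 0.2624*0.7098 + 0.7376*0.3622 = 0.4534

0.4534 bits/symbol


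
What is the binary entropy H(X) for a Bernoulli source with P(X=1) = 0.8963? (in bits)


H = -p*log2(p) - (1-p)*log2(1-p). -0.8963*log2(0.8963) = 0.141567; -0.1037*log2(0.1037) = 0.339048. H = 0.141567 + 0.339048 = 0.4806

0.4806 bits


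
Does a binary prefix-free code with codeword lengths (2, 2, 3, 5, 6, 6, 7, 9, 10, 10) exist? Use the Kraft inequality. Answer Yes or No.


Kraft sum = sum(2^(-l_i)) = 0.6992, need <= 1. Result: satisfied (a binary prefix-free code with these lengths exists)

Yes


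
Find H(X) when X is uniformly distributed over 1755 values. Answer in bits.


H = log2(n) = log2(1755) = 10.7773

10.7773 bits


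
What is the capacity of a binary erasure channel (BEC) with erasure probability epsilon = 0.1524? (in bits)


C = 1 - epsilon = 1 - 0.1524 = 0.8476

0.8476 bits


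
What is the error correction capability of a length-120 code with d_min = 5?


Correction capability = floor((d-1)/2) = floor((5-1)/2) = 2

2 errors


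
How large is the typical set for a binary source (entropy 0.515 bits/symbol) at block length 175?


log2|A_typical| = nH = 175 * 0.515 = 90.125, so |A_typical| ~ 2^90.125 = 1.350e+27

1.350e+27


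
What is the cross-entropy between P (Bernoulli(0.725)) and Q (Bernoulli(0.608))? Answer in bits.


H(P,Q) = -p*log2(q) - (1-p)*log2(1-q). -0.725*log2(0.608) = 0.520446; -0.275*log2(0.392) = 0.371545. H(P,Q) = 0.520446 + 0.371545 = 0.892

0.892 bits


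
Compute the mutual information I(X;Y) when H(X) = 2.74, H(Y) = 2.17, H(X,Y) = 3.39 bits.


I(X;Y) = H(X) + H(Y) - H(X,Y) = 2.74 + 2.17 - 3.39 = 1.52

1.52 bits


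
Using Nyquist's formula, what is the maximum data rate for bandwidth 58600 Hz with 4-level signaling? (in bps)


Rate = 2 * B * log2(M) = 2 * 58600 * 2.0 = 234400.0

234400.0 bps


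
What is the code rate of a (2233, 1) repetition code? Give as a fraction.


Rate = k/n = 1/2233

1/2233


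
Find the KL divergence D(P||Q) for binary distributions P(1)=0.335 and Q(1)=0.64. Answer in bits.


KL = p*log2(p/q) + (1-p)*log2((1-p)/(1-q)) = 0.335*log2(0.335/0.64) + 0.665*log2(0.665/0.36) = 0.2759

0.2759 bits


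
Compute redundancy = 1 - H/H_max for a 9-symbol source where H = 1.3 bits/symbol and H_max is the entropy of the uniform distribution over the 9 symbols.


H_max = log2(K) = log2(9) = 3.1699 bits/symbol. Redundancy = 1 - H/H_max = 1 - 1.3/3.1699 = 1 - 0.4101 = 0.5899

0.5899


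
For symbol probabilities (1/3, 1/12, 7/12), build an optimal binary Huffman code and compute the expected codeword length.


Huffman construction (repeatedly merge the two least-probable nodes; each merge adds 1 bit to every symbol beneath it): 1/12 + 1/3 = 5/12; 5/12 + 7/12 = 1. Resulting codeword lengths (in the order the probabilities were given): (2, 2, 1). L_avg = sum(p_i * l_i) = 1/3*2 + 1/12*2 + 7/12*1 = 17/12 = 1.4167

1.4167 bits


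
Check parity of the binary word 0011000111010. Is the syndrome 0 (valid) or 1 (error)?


Syndrome = XOR of all bits = 0 XOR 0 XOR 1 XOR 1 XOR 0 XOR 0 XOR 0 XOR 1 XOR 1 XOR 1 XOR 0 XOR 1 XOR 0 = 0

0


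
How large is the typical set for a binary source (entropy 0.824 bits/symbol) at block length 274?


log2|A_typical| = nH = 274 * 0.824 = 225.776, so |A_typical| ~ 2^225.776 = 9.233e+67

9.233e+67


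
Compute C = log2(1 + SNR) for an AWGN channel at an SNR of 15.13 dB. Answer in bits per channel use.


SNR_linear = 10^(15.13/10) = 32.5837; C = log2(1 + SNR_linear) = log2(1 + 32.5837) = 5.0697

5.0697 bits/channel use


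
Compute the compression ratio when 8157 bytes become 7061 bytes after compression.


Ratio = original / compressed = 8157 / 7061 = 1.1552

1.1552


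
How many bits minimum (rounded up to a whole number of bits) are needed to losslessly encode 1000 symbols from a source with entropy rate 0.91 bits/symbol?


Minimum bits >= n * H = 1000 * 0.91 = 910.0, rounded up to a whole number of bits = 910

910 bits


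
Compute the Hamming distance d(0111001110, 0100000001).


Count differing positions: . . ^ ^ . . ^ ^ ^ ^ = 6 differences

6


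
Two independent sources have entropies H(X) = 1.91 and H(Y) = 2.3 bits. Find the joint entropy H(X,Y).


For independent variables, H(X,Y) = H(X) + H(Y) = 1.91 + 2.3 = 4.21

4.21 bits


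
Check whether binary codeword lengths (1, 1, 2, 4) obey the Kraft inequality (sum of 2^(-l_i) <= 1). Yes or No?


Kraft sum = sum(2^(-l_i)) = 1.3125, need <= 1. Result: violated (a binary prefix-free code with these lengths cannot exist)

No


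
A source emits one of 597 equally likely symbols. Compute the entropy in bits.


H = log2(n) = log2(597) = 9.2216

9.2216 bits


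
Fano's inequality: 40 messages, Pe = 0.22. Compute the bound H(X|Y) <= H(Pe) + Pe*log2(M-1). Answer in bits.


H(Pe) = -Pe*log2(Pe) - (1-Pe)*log2(1-Pe) = -0.22*log2(0.22) - 0.78*log2(0.78) = 0.480573 + 0.279594 = 0.7602. Pe*log2(M-1) = 0.22*log2(39) = 1.162788. Bound = H(Pe) + Pe*log2(M-1) = 0.480573 + 0.279594 + 1.162788 = 1.923

1.923 bits


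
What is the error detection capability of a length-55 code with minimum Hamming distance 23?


Detection capability = d_min - 1 = 23 - 1 = 22

22 errors


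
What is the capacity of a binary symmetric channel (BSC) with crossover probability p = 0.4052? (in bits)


H(p) = -p*log2(p) - (1-p)*log2(1-p) = -0.4052*log2(0.4052) - 0.5948*log2(0.5948) = 0.528095 + 0.445817 = 0.9739. C = 1 - H(p) = 1 - 0.9739 = 0.0261

0.0261 bits


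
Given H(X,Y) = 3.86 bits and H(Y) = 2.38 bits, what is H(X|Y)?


H(X|Y) = H(X,Y) - H(Y) = 3.86 - 2.38 = 1.48

1.48 bits


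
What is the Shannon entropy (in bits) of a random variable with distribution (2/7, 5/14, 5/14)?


H = -sum(p_i * log2(p_i)). Terms: -(2/7)*log2(2/7) = 0.516387; -(5/14)*log2(5/14) = 0.530510; -(5/14)*log2(5/14) = 0.530510. H = 0.516387 + 0.530510 + 0.530510 = 1.5774

1.5774 bits


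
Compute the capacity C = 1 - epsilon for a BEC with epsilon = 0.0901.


C = 1 - epsilon = 1 - 0.0901 = 0.9099

0.9099 bits


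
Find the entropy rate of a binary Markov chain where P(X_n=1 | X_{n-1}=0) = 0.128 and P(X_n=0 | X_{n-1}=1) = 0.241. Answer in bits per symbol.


Stationary distribution: pi_0 = p10/(p01+p10) = 0.6531, pi_1 = 0.3469. Entropy rate H' = pi_0*H(p01) + pi_1*H(p10) = 0.6531*0.5519 + 0.3469*0.7967 = 0.6368

0.6368 bits/symbol


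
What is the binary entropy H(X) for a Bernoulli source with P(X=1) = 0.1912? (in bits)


H = -p*log2(p) - (1-p)*log2(1-p). -0.1912*log2(0.1912) = 0.456365; -0.8088*log2(0.8088) = 0.247610. H = 0.456365 + 0.247610 = 0.704

0.704 bits


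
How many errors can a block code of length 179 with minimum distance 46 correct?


Correction capability = floor((d-1)/2) = floor((46-1)/2) = 22

22 errors


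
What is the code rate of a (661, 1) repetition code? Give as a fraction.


Rate = k/n = 1/661

1/661


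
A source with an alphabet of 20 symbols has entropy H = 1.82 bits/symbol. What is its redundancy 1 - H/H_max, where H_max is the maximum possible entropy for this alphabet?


H_max = log2(K) = log2(20) = 4.3219 bits/symbol. Redundancy = 1 - H/H_max = 1 - 1.82/4.3219 = 1 - 0.4211 = 0.5789

0.5789


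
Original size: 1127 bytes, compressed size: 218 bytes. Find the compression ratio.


Ratio = original / compressed = 1127 / 218 = 5.1697

5.1697


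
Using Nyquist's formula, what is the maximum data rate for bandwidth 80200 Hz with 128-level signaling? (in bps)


Rate = 2 * B * log2(M) = 2 * 80200 * 7.0 = 1122800.0

1122800.0 bps


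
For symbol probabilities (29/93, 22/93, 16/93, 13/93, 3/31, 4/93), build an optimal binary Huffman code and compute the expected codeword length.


Huffman construction (repeatedly merge the two least-probable nodes; each merge adds 1 bit to every symbol beneath it): 4/93 + 3/31 = 13/93; 13/93 + 13/93 = 26/93; 16/93 + 22/93 = 38/93; 26/93 + 29/93 = 55/93; 38/93 + 55/93 = 1. Resulting codeword lengths (in the order the probabilities were given): (2, 2, 2, 3, 4, 4). L_avg = sum(p_i * l_i) = 29/93*2 + 22/93*2 + 16/93*2 + 13/93*3 + 3/31*4 + 4/93*4 = 75/31 = 2.4194

2.4194 bits


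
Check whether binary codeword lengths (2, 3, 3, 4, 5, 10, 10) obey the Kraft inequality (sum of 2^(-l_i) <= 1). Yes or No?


Kraft sum = sum(2^(-l_i)) = 0.5957, need <= 1. Result: satisfied (a binary prefix-free code with these lengths exists)

Yes


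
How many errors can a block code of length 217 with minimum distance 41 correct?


Correction capability = floor((d-1)/2) = floor((41-1)/2) = 20

20 errors


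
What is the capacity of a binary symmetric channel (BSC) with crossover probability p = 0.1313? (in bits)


H(p) = -p*log2(p) - (1-p)*log2(1-p) = -0.1313*log2(0.1313) - 0.8687*log2(0.8687) = 0.384586 + 0.176407 = 0.561. C = 1 - H(p) = 1 - 0.561 = 0.439

0.439 bits


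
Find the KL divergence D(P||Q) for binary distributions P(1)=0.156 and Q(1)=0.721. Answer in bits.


KL = p*log2(p/q) + (1-p)*log2((1-p)/(1-q)) = 0.156*log2(0.156/0.721) + 0.844*log2(0.844/0.279) = 1.0033

1.0033 bits


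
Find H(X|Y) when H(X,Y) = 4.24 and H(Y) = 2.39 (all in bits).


H(X|Y) = H(X,Y) - H(Y) = 4.24 - 2.39 = 1.85

1.85 bits


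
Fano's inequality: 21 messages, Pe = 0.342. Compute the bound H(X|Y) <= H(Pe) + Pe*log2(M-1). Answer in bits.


H(Pe) = -Pe*log2(Pe) - (1-Pe)*log2(1-Pe) = -0.342*log2(0.342) - 0.658*log2(0.658) = 0.529393 + 0.397327 = 0.9267. Pe*log2(M-1) = 0.342*log2(20) = 1.478099. Bound = H(Pe) + Pe*log2(M-1) = 0.529393 + 0.397327 + 1.478099 = 2.4048

2.4048 bits


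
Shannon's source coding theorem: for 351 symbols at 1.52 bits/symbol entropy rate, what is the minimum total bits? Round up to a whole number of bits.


Minimum bits >= n * H = 351 * 1.52 = 533.52, rounded up to a whole number of bits = 534

534 bits


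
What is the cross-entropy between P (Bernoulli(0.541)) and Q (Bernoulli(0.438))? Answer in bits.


H(P,Q) = -p*log2(q) - (1-p)*log2(1-q). -0.541*log2(0.438) = 0.644329; -0.459*log2(0.562) = 0.381593. H(P,Q) = 0.644329 + 0.381593 = 1.0259

1.0259 bits


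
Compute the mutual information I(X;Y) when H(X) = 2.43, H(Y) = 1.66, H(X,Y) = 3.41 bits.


I(X;Y) = H(X) + H(Y) - H(X,Y) = 2.43 + 1.66 - 3.41 = 0.68

0.68 bits


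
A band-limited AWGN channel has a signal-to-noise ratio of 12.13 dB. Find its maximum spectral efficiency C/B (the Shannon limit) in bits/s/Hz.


SNR_linear = 10^(12.13/10) = 16.3305; C/B = log2(1 + SNR_linear) = log2(1 + 16.3305) = 4.1152

4.1152 bits/s/Hz


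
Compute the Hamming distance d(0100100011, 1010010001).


Count differing positions: ^ ^ ^ . ^ ^ . . ^ . = 6 differences

6


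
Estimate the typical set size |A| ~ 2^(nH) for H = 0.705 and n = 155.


log2|A_typical| = nH = 155 * 0.705 = 109.275, so |A_typical| ~ 2^109.275 = 7.853e+32

7.853e+32


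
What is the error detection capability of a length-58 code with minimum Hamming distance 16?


Detection capability = d_min - 1 = 16 - 1 = 15

15 errors


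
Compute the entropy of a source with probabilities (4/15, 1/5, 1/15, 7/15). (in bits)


H = -sum(p_i * log2(p_i)). Terms: -(4/15)*log2(4/15) = 0.508504; -(1/5)*log2(1/5) = 0.464386; -(1/15)*log2(1/15) = 0.260459; -(7/15)*log2(7/15) = 0.513117. H = 0.508504 + 0.464386 + 0.260459 + 0.513117 = 1.7465

1.7465 bits


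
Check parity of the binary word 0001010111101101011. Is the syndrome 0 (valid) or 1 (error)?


Syndrome = XOR of all bits = 0 XOR 0 XOR 0 XOR 1 XOR 0 XOR 1 XOR 0 XOR 1 XOR 1 XOR 1 XOR 1 XOR 0 XOR 1 XOR 1 XOR 0 XOR 1 XOR 0 XOR 1 XOR 1 = 1

1


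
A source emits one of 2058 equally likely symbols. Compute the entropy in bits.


H = log2(n) = log2(2058) = 11.007

11.007 bits


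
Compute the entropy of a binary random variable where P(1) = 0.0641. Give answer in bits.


H = -p*log2(p) - (1-p)*log2(1-p). -0.0641*log2(0.0641) = 0.254062; -0.9359*log2(0.9359) = 0.089447. H = 0.254062 + 0.089447 = 0.3435

0.3435 bits


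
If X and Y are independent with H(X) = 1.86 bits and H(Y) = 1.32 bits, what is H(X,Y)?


For independent variables, H(X,Y) = H(X) + H(Y) = 1.86 + 1.32 = 3.18

3.18 bits


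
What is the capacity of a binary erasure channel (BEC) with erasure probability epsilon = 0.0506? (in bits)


C = 1 - epsilon = 1 - 0.0506 = 0.9494

0.9494 bits


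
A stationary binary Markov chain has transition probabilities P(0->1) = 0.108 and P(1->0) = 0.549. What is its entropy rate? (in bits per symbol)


Stationary distribution: pi_0 = p10/(p01+p10) = 0.8356, pi_1 = 0.1644. Entropy rate H' = pi_0*H(p01) + pi_1*H(p10) = 0.8356*0.4939 + 0.1644*0.9931 = 0.5759

0.5759 bits/symbol


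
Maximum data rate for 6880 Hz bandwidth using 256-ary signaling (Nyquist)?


Rate = 2 * B * log2(M) = 2 * 6880 * 8.0 = 110080.0

110080.0 bps


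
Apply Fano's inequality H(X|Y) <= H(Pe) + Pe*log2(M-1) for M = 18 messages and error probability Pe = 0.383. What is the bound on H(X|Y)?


H(Pe) = -Pe*log2(Pe) - (1-Pe)*log2(1-Pe) = -0.383*log2(0.383) - 0.617*log2(0.617) = 0.530296 + 0.429838 = 0.9601. Pe*log2(M-1) = 0.383*log2(17) = 1.565498. Bound = H(Pe) + Pe*log2(M-1) = 0.530296 + 0.429838 + 1.565498 = 2.5256

2.5256 bits


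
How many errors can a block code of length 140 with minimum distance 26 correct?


Correction capability = floor((d-1)/2) = floor((26-1)/2) = 12

12 errors


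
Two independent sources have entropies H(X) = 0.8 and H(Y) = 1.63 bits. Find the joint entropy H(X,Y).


For independent variables, H(X,Y) = H(X) + H(Y) = 0.8 + 1.63 = 2.43

2.43 bits
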